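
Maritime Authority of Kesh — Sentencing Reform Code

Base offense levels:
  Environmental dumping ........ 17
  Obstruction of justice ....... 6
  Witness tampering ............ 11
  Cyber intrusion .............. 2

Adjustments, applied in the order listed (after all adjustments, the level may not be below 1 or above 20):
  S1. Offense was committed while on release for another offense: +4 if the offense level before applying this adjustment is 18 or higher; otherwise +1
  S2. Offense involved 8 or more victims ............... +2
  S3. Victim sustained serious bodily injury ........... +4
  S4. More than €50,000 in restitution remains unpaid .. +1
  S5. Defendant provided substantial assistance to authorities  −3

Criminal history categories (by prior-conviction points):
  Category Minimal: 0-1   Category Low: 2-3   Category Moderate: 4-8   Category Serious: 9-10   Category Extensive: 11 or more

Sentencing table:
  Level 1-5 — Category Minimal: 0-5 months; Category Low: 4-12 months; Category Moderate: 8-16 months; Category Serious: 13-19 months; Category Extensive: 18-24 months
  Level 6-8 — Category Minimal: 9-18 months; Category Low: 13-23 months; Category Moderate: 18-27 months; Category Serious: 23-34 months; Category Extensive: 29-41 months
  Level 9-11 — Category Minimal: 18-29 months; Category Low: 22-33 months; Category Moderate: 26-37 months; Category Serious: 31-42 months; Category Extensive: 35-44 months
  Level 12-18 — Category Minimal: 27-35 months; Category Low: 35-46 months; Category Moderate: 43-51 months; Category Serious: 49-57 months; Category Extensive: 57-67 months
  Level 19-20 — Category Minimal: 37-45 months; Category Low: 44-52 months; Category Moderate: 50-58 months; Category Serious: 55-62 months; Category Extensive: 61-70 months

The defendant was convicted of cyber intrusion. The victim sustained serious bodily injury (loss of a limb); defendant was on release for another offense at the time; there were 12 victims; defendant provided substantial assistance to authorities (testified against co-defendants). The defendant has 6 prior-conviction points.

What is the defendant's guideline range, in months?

18-27 months

Base offense level for cyber intrusion: 2.
S1 applies (level before this adjustment is 2 < 18, so +1): 2 + 1 = 3.
S2 applies: 3 + 2 = 5.
S3 applies: 5 + 4 = 9.
S5 applies: 9 − 3 = 6.
Final offense level: 6.
Criminal history: 6 prior points → Category Moderate (4-8).
Level 6 falls in the 6-8 band.
Grid: Level 6-8 × Category Moderate = 18-27 months.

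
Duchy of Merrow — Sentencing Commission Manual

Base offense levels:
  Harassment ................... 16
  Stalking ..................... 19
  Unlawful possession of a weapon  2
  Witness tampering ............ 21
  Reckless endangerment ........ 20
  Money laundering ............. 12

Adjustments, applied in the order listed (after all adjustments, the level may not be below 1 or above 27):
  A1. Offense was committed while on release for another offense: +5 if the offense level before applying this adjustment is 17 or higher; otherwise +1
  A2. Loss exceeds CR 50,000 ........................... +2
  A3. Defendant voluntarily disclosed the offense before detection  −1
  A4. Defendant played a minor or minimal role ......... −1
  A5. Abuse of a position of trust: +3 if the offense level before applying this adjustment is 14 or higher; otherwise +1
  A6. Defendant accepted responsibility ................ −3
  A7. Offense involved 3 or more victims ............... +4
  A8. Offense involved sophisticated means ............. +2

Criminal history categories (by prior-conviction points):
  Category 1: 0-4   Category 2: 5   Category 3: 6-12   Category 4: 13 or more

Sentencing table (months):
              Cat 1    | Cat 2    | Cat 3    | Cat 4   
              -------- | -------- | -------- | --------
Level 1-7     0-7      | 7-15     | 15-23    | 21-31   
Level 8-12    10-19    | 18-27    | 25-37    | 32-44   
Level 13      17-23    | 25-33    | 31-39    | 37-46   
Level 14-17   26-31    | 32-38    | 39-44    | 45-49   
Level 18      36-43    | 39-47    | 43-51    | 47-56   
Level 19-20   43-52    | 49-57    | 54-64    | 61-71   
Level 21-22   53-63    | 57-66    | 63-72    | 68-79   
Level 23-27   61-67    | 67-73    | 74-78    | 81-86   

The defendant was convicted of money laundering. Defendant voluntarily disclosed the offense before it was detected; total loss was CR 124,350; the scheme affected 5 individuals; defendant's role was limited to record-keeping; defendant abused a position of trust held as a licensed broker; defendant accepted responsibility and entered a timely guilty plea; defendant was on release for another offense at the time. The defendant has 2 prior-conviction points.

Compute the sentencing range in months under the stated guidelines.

26-31 months

Base offense level for money laundering: 12.
A1 applies (level before this adjustment is 12 < 17, so +1): 12 + 1 = 13.
A2 applies: 13 + 2 = 15.
A3 applies: 15 − 1 = 14.
A4 applies: 14 − 1 = 13.
A5 applies (level before this adjustment is 13 < 14, so +1): 13 + 1 = 14.
A6 applies: 14 − 3 = 11.
A7 applies: 11 + 4 = 15.
A8 does not apply.
Final offense level: 15.
Criminal history: 2 prior points → Category 1 (0-4).
Level 15 falls in the 14-17 band.
Grid: Level 14-17 × Category 1 = 26-31 months.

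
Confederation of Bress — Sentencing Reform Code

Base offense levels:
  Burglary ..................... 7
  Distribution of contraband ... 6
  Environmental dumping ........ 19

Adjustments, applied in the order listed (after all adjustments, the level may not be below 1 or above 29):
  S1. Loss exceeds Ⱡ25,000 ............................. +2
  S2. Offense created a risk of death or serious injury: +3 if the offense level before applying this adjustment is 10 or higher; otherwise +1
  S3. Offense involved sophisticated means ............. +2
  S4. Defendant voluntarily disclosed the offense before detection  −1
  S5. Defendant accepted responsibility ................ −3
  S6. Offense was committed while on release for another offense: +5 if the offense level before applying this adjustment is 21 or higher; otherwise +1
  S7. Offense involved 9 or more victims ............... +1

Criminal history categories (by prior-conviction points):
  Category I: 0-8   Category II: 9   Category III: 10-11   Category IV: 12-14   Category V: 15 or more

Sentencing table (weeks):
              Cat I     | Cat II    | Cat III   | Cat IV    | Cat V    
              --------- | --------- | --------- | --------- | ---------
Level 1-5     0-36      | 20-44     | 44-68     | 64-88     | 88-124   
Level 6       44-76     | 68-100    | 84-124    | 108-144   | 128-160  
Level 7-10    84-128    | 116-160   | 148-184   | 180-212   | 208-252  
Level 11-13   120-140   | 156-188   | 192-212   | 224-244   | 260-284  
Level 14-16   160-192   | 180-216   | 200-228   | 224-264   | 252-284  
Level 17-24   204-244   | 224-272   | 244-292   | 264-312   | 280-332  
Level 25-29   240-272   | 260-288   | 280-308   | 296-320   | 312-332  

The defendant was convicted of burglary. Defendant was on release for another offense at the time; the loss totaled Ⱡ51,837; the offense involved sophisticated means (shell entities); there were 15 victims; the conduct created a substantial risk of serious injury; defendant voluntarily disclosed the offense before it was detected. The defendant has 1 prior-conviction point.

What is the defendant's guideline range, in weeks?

120-140 weeks

Base offense level for burglary: 7.
S1 applies: 7 + 2 = 9.
S2 applies (level before this adjustment is 9 < 10, so +1): 9 + 1 = 10.
S3 applies: 10 + 2 = 12.
S4 applies: 12 − 1 = 11.
S5 does not apply.
S6 applies (level before this adjustment is 11 < 21, so +1): 11 + 1 = 12.
S7 applies: 12 + 1 = 13.
Final offense level: 13.
Criminal history: 1 prior point → Category I (0-8).
Level 13 falls in the 11-13 band.
Grid: Level 11-13 × Category I = 120-140 weeks.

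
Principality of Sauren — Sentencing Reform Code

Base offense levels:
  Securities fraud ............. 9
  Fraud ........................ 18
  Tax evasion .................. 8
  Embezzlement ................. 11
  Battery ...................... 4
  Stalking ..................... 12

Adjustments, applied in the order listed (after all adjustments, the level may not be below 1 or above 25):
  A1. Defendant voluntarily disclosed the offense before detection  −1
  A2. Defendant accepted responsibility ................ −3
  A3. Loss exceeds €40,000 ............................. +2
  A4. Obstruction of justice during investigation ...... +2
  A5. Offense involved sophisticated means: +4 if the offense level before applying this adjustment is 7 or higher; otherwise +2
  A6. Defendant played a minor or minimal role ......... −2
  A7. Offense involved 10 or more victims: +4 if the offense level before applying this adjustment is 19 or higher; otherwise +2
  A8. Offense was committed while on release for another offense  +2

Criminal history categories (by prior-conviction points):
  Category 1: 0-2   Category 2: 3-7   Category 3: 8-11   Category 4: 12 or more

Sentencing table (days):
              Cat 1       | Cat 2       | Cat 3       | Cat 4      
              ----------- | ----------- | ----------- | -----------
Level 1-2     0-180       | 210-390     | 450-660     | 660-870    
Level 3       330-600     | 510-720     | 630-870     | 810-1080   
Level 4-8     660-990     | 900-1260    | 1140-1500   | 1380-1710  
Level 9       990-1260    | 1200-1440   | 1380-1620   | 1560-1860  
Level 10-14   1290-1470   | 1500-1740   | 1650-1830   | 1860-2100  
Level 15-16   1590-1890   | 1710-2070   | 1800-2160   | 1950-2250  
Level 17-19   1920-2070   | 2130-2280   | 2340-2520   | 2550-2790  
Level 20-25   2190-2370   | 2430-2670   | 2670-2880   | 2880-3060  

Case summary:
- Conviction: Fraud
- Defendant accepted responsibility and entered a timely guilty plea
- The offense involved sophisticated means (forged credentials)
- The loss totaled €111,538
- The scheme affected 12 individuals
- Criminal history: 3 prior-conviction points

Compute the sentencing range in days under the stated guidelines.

Base offense level for fraud: 18.
A1 does not apply.
A2 applies: 18 − 3 = 15.
A3 applies: 15 + 2 = 17.
A4 does not apply.
A5 applies (level before this adjustment is 17 ≥ 7, so +4): 17 + 4 = 21.
A7 applies (level before this adjustment is 21 ≥ 19, so +4): 21 + 4 = 25.
Final offense level: 25.
Criminal history: 3 prior points → Category 2 (3-7).
Level 25 falls in the 20-25 band.
Grid: Level 20-25 × Category 2 = 2430-2670 days.

2430-2670 days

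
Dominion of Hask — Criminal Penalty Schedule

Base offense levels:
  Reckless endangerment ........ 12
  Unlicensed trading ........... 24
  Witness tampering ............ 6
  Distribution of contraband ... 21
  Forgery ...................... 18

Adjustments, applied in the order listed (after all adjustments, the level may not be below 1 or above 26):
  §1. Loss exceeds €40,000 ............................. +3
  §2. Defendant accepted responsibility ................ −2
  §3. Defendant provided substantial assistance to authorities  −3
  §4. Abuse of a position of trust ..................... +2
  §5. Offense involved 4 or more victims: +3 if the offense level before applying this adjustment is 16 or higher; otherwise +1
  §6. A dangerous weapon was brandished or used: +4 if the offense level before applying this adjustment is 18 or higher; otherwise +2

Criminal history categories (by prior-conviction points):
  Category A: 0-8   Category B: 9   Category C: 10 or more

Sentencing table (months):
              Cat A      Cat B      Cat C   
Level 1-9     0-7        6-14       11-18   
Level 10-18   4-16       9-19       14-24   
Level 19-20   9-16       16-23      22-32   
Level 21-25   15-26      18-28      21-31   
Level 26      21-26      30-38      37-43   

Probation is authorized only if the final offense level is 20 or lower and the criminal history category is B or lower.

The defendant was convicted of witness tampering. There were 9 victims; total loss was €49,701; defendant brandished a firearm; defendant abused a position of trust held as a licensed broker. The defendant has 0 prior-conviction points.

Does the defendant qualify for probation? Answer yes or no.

Yes

Base offense level for witness tampering: 6.
§1 applies: 6 + 3 = 9.
§4 applies: 9 + 2 = 11.
§5 applies (level before this adjustment is 11 < 16, so +1): 11 + 1 = 12.
§6 applies (level before this adjustment is 12 < 18, so +2): 12 + 2 = 14.
Final offense level: 14.
Criminal history: 0 prior points → Category A (0-8).
Level 14 falls in the 10-18 band.
Grid: Level 10-18 × Category A = 4-16 months.
Probation check: level 14 ≤ 20 and category A ≤ B → eligible.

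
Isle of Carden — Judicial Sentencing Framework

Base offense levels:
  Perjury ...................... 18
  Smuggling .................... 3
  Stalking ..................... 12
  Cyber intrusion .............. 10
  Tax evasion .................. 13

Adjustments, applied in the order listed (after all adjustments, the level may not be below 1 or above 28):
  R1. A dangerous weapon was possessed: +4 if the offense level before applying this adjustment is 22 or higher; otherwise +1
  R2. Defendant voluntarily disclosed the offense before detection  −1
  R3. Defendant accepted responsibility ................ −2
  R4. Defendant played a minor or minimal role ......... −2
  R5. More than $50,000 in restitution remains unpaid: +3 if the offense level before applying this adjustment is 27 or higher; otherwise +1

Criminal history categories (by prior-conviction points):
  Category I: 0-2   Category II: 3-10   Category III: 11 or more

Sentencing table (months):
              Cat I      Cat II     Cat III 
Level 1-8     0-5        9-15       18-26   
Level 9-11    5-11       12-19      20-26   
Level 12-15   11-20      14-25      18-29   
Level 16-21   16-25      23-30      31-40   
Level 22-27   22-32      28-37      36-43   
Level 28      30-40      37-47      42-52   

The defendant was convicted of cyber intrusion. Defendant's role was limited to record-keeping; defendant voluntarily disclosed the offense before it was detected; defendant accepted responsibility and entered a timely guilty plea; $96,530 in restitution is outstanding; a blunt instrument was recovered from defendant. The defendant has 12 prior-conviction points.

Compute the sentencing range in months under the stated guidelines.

Base offense level for cyber intrusion: 10.
R1 applies (level before this adjustment is 10 < 22, so +1): 10 + 1 = 11.
R2 applies: 11 − 1 = 10.
R3 applies: 10 − 2 = 8.
R4 applies: 8 − 2 = 6.
R5 applies (level before this adjustment is 6 < 27, so +1): 6 + 1 = 7.
Final offense level: 7.
Criminal history: 12 prior points → Category III (11+).
Level 7 falls in the 1-8 band.
Grid: Level 1-8 × Category III = 18-26 months.

18-26 months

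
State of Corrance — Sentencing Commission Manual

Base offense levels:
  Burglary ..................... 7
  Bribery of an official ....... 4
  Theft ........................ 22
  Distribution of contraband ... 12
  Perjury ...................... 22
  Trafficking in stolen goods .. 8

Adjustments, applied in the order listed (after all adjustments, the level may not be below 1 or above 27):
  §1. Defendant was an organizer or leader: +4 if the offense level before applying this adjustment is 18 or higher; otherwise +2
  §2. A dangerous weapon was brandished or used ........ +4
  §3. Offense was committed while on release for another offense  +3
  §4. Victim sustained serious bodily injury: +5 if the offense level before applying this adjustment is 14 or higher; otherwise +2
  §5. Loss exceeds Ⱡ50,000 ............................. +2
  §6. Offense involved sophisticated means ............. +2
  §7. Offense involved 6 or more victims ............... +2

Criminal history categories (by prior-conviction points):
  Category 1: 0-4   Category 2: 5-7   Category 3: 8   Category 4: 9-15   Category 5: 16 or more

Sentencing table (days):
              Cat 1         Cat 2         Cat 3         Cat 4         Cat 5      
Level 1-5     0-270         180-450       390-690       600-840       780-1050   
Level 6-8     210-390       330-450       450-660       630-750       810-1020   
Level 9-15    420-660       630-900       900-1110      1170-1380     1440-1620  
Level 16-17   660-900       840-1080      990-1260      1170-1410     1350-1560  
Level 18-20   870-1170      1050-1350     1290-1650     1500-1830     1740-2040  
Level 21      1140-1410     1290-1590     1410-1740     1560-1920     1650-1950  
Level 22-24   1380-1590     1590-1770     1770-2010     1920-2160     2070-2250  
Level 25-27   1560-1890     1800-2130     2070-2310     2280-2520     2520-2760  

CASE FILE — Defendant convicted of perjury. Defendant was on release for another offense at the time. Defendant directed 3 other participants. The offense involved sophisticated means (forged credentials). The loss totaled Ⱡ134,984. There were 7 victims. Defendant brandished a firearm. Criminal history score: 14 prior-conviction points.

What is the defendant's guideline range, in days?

Base offense level for perjury: 22.
§1 applies (level before this adjustment is 22 ≥ 18, so +4): 22 + 4 = 26.
§2 applies: 26 + 4 = 30.
§3 applies: 30 + 3 = 33.
§5 applies: 33 + 2 = 35.
§6 applies: 35 + 2 = 37.
§7 applies: 37 + 2 = 39.
Level 39 exceeds the maximum of 27; capped at 27.
Final offense level: 27.
Criminal history: 14 prior points → Category 4 (9-15).
Level 27 falls in the 25-27 band.
Grid: Level 25-27 × Category 4 = 2280-2520 days.

2280-2520 days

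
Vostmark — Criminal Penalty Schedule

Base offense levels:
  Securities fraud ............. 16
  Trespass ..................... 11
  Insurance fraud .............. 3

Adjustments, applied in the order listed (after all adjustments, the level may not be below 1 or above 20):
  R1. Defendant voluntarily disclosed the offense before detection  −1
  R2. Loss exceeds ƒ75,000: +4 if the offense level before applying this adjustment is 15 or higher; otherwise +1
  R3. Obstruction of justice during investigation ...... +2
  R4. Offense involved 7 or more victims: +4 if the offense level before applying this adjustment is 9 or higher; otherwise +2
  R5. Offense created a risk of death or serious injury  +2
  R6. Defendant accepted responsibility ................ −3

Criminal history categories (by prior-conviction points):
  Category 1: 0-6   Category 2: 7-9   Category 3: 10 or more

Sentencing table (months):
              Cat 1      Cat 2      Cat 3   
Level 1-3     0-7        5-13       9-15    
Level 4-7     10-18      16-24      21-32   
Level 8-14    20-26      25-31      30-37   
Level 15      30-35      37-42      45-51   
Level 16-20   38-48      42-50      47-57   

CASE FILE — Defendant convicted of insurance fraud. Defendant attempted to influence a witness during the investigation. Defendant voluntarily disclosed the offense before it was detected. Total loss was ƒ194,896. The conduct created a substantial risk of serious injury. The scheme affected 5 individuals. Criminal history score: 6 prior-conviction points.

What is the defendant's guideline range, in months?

Base offense level for insurance fraud: 3.
R1 applies: 3 − 1 = 2.
R2 applies (level before this adjustment is 2 < 15, so +1): 2 + 1 = 3.
R3 applies: 3 + 2 = 5.
R4 does not apply.
R5 applies: 5 + 2 = 7.
R6 does not apply.
Final offense level: 7.
Criminal history: 6 prior points → Category 1 (0-6).
Level 7 falls in the 4-7 band.
Grid: Level 4-7 × Category 1 = 10-18 months.

10-18 months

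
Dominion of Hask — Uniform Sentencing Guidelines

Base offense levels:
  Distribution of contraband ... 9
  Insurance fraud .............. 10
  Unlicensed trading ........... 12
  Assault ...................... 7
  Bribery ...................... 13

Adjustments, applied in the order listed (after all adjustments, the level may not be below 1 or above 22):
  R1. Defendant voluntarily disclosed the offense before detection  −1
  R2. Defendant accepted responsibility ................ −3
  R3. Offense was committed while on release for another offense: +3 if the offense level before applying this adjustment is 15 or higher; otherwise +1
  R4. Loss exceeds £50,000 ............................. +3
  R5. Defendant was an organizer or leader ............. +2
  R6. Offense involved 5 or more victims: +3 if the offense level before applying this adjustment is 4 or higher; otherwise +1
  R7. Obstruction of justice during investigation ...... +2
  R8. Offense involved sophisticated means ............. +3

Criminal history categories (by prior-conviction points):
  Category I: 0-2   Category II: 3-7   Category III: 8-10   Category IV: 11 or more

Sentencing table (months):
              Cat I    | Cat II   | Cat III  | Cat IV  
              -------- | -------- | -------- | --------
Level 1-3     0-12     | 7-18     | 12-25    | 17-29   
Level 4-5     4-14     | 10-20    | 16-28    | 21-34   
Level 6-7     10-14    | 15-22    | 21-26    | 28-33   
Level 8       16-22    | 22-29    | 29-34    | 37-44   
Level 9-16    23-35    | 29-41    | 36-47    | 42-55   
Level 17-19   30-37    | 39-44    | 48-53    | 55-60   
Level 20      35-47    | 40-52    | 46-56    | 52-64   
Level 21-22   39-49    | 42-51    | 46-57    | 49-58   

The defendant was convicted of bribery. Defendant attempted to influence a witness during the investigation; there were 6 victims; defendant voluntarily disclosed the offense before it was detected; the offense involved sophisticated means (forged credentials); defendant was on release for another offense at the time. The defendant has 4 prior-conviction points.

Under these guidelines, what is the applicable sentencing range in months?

Base offense level for bribery: 13.
R1 applies: 13 − 1 = 12.
R3 applies (level before this adjustment is 12 < 15, so +1): 12 + 1 = 13.
R4 does not apply.
R6 applies (level before this adjustment is 13 ≥ 4, so +3): 13 + 3 = 16.
R7 applies: 16 + 2 = 18.
R8 applies: 18 + 3 = 21.
Final offense level: 21.
Criminal history: 4 prior points → Category II (3-7).
Level 21 falls in the 21-22 band.
Grid: Level 21-22 × Category II = 42-51 months.

42-51 months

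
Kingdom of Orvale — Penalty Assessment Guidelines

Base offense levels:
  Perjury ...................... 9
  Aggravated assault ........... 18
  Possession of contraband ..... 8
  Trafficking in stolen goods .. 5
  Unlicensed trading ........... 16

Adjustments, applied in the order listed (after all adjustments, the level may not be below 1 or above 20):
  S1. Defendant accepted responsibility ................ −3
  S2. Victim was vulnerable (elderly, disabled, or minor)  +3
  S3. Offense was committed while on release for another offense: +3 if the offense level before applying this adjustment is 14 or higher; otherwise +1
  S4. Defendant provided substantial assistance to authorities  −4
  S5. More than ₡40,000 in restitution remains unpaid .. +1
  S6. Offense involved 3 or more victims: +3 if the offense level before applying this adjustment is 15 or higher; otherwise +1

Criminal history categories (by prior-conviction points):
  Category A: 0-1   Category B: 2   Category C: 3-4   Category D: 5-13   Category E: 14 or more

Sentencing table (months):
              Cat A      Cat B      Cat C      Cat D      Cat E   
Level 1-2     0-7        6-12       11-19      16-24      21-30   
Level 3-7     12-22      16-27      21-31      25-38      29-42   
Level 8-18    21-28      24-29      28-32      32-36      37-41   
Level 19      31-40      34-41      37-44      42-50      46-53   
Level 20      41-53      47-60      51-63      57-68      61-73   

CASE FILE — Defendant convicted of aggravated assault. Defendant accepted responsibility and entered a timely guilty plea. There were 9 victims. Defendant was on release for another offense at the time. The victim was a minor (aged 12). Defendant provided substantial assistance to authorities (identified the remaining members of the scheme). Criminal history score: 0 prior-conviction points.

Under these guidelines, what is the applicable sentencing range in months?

41-53 months

Base offense level for aggravated assault: 18.
S1 applies: 18 − 3 = 15.
S2 applies: 15 + 3 = 18.
S3 applies (level before this adjustment is 18 ≥ 14, so +3): 18 + 3 = 21.
S4 applies: 21 − 4 = 17.
S6 applies (level before this adjustment is 17 ≥ 15, so +3): 17 + 3 = 20.
Final offense level: 20.
Criminal history: 0 prior points → Category A (0-1).
Level 20 falls in the 20 band.
Grid: Level 20 × Category A = 41-53 months.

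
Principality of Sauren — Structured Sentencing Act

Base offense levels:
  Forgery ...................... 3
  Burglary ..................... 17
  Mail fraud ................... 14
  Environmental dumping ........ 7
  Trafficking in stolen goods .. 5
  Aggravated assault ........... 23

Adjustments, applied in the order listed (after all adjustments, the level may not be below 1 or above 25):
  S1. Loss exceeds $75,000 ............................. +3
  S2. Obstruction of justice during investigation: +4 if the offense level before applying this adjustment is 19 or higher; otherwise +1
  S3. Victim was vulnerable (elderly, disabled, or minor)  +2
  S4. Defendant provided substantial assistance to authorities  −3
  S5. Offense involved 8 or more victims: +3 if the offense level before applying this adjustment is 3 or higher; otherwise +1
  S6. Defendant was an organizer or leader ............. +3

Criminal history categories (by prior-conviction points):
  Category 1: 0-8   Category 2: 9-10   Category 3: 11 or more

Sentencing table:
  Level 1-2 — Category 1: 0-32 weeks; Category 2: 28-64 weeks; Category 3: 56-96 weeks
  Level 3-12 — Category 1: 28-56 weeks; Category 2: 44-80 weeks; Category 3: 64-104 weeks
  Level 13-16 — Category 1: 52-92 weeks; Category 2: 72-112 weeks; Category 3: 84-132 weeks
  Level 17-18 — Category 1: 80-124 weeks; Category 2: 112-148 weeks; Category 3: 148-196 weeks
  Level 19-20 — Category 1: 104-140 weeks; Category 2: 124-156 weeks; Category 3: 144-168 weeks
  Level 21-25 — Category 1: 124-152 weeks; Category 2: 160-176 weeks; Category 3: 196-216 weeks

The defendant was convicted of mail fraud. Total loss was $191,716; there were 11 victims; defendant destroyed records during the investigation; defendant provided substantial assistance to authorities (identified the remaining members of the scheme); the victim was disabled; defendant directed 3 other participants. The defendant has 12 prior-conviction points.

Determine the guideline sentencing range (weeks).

196-216 weeks

Base offense level for mail fraud: 14.
S1 applies: 14 + 3 = 17.
S2 applies (level before this adjustment is 17 < 19, so +1): 17 + 1 = 18.
S3 applies: 18 + 2 = 20.
S4 applies: 20 − 3 = 17.
S5 applies (level before this adjustment is 17 ≥ 3, so +3): 17 + 3 = 20.
S6 applies: 20 + 3 = 23.
Final offense level: 23.
Criminal history: 12 prior points → Category 3 (11+).
Level 23 falls in the 21-25 band.
Grid: Level 21-25 × Category 3 = 196-216 weeks.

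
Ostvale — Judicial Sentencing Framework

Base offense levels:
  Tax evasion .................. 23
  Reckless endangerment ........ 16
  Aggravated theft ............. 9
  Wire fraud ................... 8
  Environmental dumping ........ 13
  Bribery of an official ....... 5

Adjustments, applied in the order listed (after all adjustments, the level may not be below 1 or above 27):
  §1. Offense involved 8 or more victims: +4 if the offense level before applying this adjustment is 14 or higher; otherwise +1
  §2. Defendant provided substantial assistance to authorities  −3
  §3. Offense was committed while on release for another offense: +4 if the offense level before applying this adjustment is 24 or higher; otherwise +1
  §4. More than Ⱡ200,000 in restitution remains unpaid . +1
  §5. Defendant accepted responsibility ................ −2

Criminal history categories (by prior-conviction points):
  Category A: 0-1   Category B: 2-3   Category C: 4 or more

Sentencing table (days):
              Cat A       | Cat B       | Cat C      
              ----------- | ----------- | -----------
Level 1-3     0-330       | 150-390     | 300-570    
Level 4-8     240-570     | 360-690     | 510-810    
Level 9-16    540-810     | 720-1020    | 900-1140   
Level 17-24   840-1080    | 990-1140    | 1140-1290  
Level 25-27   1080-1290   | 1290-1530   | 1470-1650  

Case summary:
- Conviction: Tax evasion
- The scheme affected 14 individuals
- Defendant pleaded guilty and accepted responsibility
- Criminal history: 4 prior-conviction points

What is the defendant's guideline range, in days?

Base offense level for tax evasion: 23.
§1 applies (level before this adjustment is 23 ≥ 14, so +4): 23 + 4 = 27.
§2 does not apply.
§3 does not apply.
§4 does not apply.
§5 applies: 27 − 2 = 25.
Final offense level: 25.
Criminal history: 4 prior points → Category C (4+).
Level 25 falls in the 25-27 band.
Grid: Level 25-27 × Category C = 1470-1650 days.

1470-1650 days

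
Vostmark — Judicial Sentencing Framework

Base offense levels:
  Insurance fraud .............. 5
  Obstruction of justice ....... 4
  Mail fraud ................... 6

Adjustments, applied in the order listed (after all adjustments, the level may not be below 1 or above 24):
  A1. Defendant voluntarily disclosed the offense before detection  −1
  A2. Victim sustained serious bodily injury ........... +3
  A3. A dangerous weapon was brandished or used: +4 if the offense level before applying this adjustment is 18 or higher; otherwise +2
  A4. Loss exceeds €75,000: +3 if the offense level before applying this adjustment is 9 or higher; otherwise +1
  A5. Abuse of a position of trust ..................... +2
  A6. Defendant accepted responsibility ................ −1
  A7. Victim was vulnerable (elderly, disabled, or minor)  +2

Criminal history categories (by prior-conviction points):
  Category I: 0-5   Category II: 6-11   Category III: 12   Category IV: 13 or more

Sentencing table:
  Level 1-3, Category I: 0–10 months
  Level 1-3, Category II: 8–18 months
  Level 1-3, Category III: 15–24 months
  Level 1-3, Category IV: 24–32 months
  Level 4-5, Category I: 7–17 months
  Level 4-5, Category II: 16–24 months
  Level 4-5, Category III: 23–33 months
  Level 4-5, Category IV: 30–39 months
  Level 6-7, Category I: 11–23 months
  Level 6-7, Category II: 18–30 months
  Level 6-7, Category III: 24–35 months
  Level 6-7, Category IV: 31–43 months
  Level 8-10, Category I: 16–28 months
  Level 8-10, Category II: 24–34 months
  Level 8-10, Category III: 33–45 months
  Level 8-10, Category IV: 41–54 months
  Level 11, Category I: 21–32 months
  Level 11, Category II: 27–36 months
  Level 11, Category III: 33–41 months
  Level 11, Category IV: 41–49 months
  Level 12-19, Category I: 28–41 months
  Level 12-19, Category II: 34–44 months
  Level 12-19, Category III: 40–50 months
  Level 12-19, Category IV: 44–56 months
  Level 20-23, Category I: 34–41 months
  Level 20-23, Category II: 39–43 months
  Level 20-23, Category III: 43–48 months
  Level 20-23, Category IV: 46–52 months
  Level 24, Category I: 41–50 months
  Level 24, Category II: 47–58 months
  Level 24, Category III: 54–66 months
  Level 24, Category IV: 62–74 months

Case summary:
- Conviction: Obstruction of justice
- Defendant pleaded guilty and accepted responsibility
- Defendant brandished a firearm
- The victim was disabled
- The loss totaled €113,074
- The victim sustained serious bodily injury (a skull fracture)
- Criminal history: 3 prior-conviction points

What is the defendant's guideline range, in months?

Base offense level for obstruction of justice: 4.
A2 applies: 4 + 3 = 7.
A3 applies (level before this adjustment is 7 < 18, so +2): 7 + 2 = 9.
A4 applies (level before this adjustment is 9 ≥ 9, so +3): 9 + 3 = 12.
A5 does not apply.
A6 applies: 12 − 1 = 11.
A7 applies: 11 + 2 = 13.
Final offense level: 13.
Criminal history: 3 prior points → Category I (0-5).
Level 13 falls in the 12-19 band.
Grid: Level 12-19 × Category I = 28-41 months.

28-41 months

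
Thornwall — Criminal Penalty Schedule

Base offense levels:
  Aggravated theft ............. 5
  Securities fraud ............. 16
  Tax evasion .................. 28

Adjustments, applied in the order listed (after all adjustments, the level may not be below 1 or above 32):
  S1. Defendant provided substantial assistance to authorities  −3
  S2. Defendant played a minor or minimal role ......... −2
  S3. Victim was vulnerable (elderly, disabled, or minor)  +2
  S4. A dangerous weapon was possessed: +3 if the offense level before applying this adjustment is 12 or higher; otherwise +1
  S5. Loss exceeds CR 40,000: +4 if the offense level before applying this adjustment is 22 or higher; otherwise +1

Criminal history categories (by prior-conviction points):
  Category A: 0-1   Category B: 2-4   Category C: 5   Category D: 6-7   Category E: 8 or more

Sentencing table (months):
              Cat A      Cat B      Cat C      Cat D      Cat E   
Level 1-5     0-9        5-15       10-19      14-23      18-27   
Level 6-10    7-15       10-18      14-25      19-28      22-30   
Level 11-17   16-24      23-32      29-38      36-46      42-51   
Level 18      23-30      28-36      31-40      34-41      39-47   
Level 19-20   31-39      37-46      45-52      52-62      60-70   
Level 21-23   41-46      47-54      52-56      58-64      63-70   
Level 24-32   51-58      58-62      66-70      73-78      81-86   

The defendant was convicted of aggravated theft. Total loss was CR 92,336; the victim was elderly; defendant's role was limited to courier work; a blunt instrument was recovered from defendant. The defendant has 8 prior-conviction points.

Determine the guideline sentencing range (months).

Base offense level for aggravated theft: 5.
S1 does not apply.
S2 applies: 5 − 2 = 3.
S3 applies: 3 + 2 = 5.
S4 applies (level before this adjustment is 5 < 12, so +1): 5 + 1 = 6.
S5 applies (level before this adjustment is 6 < 22, so +1): 6 + 1 = 7.
Final offense level: 7.
Criminal history: 8 prior points → Category E (8+).
Level 7 falls in the 6-10 band.
Grid: Level 6-10 × Category E = 22-30 months.

22-30 months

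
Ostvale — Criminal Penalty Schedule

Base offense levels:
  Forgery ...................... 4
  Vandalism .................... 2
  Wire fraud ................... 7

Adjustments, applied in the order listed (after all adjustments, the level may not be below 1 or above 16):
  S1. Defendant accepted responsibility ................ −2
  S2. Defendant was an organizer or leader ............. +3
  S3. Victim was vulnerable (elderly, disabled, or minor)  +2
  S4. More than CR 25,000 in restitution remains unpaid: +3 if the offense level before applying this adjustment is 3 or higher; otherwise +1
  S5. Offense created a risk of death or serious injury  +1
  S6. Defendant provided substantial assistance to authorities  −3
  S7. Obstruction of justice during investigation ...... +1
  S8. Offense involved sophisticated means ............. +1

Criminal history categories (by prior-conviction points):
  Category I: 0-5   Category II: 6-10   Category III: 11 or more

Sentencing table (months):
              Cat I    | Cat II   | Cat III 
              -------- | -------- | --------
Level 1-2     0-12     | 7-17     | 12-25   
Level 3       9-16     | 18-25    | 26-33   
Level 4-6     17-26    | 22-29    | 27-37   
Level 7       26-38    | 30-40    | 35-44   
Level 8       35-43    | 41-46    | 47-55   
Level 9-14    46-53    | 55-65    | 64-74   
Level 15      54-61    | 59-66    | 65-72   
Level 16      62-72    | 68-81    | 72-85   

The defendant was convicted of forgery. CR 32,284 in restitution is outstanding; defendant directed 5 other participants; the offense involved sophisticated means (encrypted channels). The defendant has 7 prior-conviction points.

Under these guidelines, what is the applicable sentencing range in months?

55-65 months

Base offense level for forgery: 4.
S1 does not apply.
S2 applies: 4 + 3 = 7.
S3 does not apply.
S4 applies (level before this adjustment is 7 ≥ 3, so +3): 7 + 3 = 10.
S8 applies: 10 + 1 = 11.
Final offense level: 11.
Criminal history: 7 prior points → Category II (6-10).
Level 11 falls in the 9-14 band.
Grid: Level 9-14 × Category II = 55-65 months.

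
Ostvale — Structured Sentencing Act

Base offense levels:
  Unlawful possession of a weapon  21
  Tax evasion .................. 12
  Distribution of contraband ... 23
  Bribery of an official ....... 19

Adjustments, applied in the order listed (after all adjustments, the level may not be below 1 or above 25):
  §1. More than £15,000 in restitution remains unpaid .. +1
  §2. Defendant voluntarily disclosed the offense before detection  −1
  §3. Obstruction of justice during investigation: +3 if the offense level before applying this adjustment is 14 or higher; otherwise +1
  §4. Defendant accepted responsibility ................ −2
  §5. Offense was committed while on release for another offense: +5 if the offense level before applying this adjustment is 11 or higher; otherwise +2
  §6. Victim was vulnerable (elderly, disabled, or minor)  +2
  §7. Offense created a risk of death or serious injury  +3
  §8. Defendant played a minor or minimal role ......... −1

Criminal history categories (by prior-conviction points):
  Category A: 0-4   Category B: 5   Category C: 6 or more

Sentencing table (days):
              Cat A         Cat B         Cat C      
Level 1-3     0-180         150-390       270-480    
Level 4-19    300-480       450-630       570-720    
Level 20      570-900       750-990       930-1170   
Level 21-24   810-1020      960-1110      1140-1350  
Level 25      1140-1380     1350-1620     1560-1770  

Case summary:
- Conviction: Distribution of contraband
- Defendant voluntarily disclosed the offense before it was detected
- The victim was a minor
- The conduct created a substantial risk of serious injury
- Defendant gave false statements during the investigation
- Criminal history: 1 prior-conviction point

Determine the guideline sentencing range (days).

1140-1380 days

Base offense level for distribution of contraband: 23.
§2 applies: 23 − 1 = 22.
§3 applies (level before this adjustment is 22 ≥ 14, so +3): 22 + 3 = 25.
§4 does not apply.
§5 does not apply.
§6 applies: 25 + 2 = 27.
§7 applies: 27 + 3 = 30.
§8 does not apply.
Level 30 exceeds the maximum of 25; capped at 25.
Final offense level: 25.
Criminal history: 1 prior point → Category A (0-4).
Level 25 falls in the 25 band.
Grid: Level 25 × Category A = 1140-1380 days.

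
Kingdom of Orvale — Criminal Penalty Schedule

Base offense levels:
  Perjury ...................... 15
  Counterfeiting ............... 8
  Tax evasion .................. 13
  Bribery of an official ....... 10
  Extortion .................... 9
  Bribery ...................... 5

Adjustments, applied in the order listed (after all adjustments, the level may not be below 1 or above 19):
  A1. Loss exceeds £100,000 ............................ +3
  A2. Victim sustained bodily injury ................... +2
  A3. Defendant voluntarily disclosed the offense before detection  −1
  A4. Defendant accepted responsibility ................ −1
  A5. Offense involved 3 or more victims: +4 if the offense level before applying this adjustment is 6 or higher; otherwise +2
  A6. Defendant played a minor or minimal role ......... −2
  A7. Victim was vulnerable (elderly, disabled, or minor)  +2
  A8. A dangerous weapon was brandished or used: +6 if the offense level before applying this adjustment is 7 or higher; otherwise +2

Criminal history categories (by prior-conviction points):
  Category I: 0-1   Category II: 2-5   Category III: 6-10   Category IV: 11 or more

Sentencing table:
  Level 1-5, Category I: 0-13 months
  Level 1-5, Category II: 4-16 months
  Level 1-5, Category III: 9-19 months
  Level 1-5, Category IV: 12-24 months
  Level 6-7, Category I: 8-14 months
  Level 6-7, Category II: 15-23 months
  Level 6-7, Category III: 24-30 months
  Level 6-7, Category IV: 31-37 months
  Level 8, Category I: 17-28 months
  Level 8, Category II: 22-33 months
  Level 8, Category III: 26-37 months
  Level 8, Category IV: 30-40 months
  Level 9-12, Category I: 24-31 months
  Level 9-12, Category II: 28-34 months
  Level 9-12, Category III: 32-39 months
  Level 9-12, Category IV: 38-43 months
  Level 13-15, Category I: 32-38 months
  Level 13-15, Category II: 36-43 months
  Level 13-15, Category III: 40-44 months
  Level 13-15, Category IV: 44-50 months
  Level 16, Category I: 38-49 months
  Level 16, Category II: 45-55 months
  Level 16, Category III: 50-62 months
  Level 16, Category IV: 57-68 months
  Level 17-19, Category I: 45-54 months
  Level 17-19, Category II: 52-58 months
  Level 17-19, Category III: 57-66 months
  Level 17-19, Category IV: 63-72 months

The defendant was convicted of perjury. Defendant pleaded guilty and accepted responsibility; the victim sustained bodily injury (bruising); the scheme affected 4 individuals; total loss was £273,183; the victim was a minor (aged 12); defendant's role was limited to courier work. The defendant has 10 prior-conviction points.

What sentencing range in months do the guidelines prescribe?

Base offense level for perjury: 15.
A1 applies: 15 + 3 = 18.
A2 applies: 18 + 2 = 20.
A4 applies: 20 − 1 = 19.
A5 applies (level before this adjustment is 19 ≥ 6, so +4): 19 + 4 = 23.
A6 applies: 23 − 2 = 21.
A7 applies: 21 + 2 = 23.
Level 23 exceeds the maximum of 19; capped at 19.
Final offense level: 19.
Criminal history: 10 prior points → Category III (6-10).
Level 19 falls in the 17-19 band.
Grid: Level 17-19 × Category III = 57-66 months.

57-66 months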